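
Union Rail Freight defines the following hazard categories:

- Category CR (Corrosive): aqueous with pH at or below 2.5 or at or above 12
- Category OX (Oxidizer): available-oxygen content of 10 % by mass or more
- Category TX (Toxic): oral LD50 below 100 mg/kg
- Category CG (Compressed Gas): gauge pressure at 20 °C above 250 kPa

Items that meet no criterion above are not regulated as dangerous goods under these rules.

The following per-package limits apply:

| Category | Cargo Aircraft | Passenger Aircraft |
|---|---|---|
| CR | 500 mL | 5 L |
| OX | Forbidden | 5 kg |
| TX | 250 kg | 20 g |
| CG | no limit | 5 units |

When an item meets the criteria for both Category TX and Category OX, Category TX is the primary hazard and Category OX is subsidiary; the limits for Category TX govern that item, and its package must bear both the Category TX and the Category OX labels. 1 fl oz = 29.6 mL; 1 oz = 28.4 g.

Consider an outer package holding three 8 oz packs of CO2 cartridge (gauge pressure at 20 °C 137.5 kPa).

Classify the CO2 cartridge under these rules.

gauge pressure at 20 °C 137.5 kPa is not above 250 kPa, so Category CG does not apply.
No criterion is met, so the item is not regulated.

Not regulated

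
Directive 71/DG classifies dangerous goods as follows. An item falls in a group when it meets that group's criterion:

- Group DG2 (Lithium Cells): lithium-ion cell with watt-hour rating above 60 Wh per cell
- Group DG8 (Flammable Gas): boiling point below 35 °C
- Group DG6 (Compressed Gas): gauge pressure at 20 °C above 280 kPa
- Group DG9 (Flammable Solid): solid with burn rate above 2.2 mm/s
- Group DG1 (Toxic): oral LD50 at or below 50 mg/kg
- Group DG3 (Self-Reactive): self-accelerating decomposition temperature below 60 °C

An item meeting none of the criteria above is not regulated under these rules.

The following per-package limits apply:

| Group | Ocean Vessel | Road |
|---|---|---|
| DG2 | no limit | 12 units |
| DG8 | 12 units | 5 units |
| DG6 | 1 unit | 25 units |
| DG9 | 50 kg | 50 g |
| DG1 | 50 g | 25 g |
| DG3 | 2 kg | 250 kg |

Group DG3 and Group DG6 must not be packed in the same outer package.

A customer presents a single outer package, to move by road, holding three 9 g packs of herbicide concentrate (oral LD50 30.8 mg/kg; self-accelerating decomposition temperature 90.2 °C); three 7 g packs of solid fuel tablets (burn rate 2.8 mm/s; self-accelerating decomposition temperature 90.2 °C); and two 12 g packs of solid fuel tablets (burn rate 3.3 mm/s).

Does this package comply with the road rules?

No

Oral LD50 30.8 mg/kg meets the Group DG1 criterion (Toxic), so the herbicide concentrate is Group DG1.
The solid fuel tablets have burn rate 2.8 mm/s, which is > 2.2 mm/s, so they are Group DG9 (Flammable Solid).
With burn rate 3.3 mm/s (> 2.2 mm/s), the solid fuel tablets fall in Group DG9.
Total Group DG9: (three 7 g packs = 21 g) + (two 12 g packs = 24 g) = 45 g.
That is within the Group DG9 road limit of 50 g.
Group DG1 quantity: three 9 g packs = 27 g.
27 g exceeds the road limit of 25 g for Group DG1.
The segregation rule (Group DG3 with Group DG6) does not apply to Group DG9 with Group DG1.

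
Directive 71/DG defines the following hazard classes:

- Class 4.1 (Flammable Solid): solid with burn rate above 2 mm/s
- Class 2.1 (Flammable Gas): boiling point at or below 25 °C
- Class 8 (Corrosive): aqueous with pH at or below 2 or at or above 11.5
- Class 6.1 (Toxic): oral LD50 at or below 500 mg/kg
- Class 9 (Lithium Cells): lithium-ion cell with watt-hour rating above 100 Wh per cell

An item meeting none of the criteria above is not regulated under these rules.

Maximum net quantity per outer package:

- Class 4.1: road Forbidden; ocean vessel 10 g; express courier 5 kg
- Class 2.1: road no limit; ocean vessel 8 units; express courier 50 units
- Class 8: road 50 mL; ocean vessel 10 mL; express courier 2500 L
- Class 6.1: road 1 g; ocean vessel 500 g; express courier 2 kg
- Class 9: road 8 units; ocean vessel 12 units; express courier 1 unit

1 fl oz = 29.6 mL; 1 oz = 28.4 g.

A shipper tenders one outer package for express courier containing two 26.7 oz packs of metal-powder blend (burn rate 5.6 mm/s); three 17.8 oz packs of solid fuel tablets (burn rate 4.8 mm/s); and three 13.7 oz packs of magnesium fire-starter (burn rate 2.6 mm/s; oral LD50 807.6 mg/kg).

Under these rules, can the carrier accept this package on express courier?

Metal-powder blend: burn rate 5.6 mm/s > 2 mm/s → Class 4.1 (Flammable Solid).
Burn rate 4.8 mm/s meets the Class 4.1 criterion (Flammable Solid), so the solid fuel tablets are Class 4.1.
Magnesium fire-starter: burn rate 2.6 mm/s > 2 mm/s → Class 4.1 (Flammable Solid).
Class 4.1 net quantity: (two 26.7 oz packs = 1516.56 g) + (three 17.8 oz packs = 1516.56 g) + (three 13.7 oz packs = 1167.24 g) = 4200.36 g.
4200.36 g ≤ 5 kg (express courier limit, Class 4.1) — within limit.

Yes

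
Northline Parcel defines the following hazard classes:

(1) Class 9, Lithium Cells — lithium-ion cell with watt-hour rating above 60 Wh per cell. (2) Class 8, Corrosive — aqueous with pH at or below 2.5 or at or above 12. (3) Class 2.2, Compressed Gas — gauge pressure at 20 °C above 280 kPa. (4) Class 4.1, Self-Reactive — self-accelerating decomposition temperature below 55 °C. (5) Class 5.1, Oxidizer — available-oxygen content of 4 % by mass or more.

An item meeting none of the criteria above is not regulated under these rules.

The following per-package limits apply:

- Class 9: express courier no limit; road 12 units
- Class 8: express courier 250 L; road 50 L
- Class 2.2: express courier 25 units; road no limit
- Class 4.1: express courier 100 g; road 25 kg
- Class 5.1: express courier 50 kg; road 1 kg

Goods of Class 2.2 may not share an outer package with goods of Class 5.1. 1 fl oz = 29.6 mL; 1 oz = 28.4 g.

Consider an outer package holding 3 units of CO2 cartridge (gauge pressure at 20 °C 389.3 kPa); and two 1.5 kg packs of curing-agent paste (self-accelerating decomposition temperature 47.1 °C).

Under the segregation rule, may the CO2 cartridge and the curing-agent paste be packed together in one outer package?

Gauge pressure at 20 °C 389.3 kPa meets the Class 2.2 criterion (Compressed Gas), so the CO2 cartridge is Class 2.2.
The curing-agent paste has self-accelerating decomposition temperature 47.1 °C, which is < 55 °C, so it is Class 4.1 (Self-Reactive).
No segregation rule bars Class 2.2 with Class 4.1.

Yes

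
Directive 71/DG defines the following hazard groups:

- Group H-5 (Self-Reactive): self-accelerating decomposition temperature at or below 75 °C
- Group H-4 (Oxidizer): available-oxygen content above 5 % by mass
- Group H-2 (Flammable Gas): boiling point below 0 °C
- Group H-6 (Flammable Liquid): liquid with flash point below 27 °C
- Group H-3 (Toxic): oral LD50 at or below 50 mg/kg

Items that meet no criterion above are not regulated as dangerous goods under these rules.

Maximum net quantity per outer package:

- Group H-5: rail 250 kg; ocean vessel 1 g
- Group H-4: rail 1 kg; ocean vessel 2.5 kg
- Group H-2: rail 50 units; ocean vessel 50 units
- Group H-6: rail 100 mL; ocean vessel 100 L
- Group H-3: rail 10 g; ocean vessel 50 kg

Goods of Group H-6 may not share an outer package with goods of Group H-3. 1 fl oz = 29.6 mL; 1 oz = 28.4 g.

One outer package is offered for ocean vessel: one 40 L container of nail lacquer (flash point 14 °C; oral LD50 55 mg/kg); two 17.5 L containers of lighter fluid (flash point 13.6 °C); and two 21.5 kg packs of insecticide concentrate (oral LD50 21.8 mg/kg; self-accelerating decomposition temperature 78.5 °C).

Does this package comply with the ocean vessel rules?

No

With flash point 14 °C (< 27 °C), the nail lacquer falls in Group H-6.
With flash point 13.6 °C (< 27 °C), the lighter fluid falls in Group H-6.
Insecticide concentrate: oral LD50 21.8 mg/kg ≤ 50 mg/kg → Group H-3 (Toxic).
Group H-6 net quantity: 40 L + (two 17.5 L containers = 35 L) = 75 L.
75 L is within the ocean vessel limit of 100 L for Group H-6.
Group H-3 quantity: two 21.5 kg packs = 43 kg.
That is within the Group H-3 ocean vessel limit of 50 kg.
Group H-6 and Group H-3 may not share an outer package.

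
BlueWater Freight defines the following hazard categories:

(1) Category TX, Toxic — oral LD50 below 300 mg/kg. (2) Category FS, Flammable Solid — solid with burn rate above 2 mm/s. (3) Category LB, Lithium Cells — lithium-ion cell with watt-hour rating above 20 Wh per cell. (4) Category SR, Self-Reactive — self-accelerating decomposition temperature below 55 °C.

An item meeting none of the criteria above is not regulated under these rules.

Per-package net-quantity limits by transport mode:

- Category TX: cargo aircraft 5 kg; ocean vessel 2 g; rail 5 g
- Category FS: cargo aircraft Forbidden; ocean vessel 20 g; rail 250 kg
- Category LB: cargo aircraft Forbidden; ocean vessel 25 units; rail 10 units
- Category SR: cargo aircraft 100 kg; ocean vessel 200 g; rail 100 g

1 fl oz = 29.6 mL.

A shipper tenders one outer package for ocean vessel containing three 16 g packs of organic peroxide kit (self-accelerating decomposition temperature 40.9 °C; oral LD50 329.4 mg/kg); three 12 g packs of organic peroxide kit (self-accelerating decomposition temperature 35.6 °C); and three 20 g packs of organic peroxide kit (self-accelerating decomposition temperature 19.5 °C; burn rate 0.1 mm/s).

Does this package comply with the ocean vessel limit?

Organic peroxide kit: self-accelerating decomposition temperature 40.9 °C < 55 °C → Category SR (Self-Reactive).
Organic peroxide kit: self-accelerating decomposition temperature 35.6 °C < 55 °C → Category SR (Self-Reactive).
Self-accelerating decomposition temperature 19.5 °C meets the Category SR criterion (Self-Reactive), so the organic peroxide kit is Category SR.
Total Category SR: (three 16 g packs = 48 g) + (three 12 g packs = 36 g) + (three 20 g packs = 60 g) = 144 g.
That is within the Category SR ocean vessel limit of 200 g.

Yes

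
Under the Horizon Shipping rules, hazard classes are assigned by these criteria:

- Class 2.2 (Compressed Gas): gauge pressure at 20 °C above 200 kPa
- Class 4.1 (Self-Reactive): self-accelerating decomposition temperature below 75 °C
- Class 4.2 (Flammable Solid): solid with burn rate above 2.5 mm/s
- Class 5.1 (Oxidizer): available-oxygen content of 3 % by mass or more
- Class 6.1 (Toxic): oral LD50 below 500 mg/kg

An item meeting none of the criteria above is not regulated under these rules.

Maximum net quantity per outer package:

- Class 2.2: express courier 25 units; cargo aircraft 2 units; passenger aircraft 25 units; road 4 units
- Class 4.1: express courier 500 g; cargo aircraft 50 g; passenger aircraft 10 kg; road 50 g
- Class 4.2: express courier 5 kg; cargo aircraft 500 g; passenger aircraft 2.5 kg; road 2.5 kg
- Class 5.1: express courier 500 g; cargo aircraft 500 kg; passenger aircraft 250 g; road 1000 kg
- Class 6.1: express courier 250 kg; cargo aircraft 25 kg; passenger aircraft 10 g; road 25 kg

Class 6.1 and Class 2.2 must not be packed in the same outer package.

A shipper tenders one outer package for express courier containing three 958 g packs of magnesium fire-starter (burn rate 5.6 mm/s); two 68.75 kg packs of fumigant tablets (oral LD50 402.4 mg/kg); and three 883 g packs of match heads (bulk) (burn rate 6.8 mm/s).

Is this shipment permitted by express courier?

No

Magnesium fire-starter: burn rate 5.6 mm/s > 2.5 mm/s → Class 4.2 (Flammable Solid).
Oral LD50 402.4 mg/kg meets the Class 6.1 criterion (Toxic), so the fumigant tablets are Class 6.1.
Match heads (bulk): burn rate 6.8 mm/s > 2.5 mm/s → Class 4.2 (Flammable Solid).
Total Class 4.2: (three 958 g packs = 2.874 kg) + (three 883 g packs = 2.649 kg) = 5.523 kg.
5.523 kg exceeds the express courier limit of 5 kg for Class 4.2.
Class 6.1 quantity: two 68.75 kg packs = 137.5 kg.
137.5 kg is within the express courier limit of 250 kg for Class 6.1.
The segregation rule (Class 6.1 with Class 2.2) does not apply to Class 4.2 with Class 6.1.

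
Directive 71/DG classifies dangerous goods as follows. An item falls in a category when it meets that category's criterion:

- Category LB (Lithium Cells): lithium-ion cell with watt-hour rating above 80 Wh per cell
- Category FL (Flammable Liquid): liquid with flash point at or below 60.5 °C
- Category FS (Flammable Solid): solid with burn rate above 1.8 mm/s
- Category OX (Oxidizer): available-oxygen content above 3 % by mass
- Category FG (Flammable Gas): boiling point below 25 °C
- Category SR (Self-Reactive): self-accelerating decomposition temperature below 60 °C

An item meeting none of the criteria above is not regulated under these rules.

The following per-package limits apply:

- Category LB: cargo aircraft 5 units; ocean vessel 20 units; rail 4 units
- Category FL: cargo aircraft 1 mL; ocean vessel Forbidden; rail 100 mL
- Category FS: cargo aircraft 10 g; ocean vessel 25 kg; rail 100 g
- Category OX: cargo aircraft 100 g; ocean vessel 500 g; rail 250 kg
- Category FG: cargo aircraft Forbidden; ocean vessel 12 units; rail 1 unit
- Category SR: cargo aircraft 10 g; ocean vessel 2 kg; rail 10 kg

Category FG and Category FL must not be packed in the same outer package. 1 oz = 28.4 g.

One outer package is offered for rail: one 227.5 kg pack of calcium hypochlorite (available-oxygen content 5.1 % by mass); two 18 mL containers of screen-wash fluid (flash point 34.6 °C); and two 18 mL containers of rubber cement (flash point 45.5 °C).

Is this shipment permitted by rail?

Yes

Available-oxygen content 5.1 % by mass meets the Category OX criterion (Oxidizer), so the calcium hypochlorite is Category OX.
With flash point 34.6 °C (≤ 60.5 °C), the screen-wash fluid falls in Category FL.
The rubber cement has flash point 45.5 °C, which is ≤ 60.5 °C, so it is Category FL (Flammable Liquid).
Total Category FL: (two 18 mL containers = 36 mL) + (two 18 mL containers = 36 mL) = 72 mL.
That is within the Category FL rail limit of 100 mL.
Category OX quantity: 227.5 kg.
That is within the Category OX rail limit of 250 kg.
The segregation rule (Category FG with Category FL) does not apply to Category FL with Category OX.
Every hazard category is within its rail limit and no segregation rule is violated.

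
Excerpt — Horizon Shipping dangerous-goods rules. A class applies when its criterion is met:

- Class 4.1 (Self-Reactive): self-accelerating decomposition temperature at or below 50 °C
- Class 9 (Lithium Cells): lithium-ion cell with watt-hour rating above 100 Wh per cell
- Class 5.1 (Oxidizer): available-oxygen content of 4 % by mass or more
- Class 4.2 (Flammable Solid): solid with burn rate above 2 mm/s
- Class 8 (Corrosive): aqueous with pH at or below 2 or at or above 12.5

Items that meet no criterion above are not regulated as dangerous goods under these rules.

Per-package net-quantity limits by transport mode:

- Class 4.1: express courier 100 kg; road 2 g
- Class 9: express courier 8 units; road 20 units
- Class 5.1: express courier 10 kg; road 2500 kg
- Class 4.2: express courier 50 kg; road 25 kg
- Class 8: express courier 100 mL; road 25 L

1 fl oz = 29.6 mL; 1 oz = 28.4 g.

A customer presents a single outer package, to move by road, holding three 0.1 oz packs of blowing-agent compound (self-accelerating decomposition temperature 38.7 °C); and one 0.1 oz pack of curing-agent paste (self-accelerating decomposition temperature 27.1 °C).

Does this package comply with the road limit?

Self-accelerating decomposition temperature 38.7 °C meets the Class 4.1 criterion (Self-Reactive), so the blowing-agent compound is Class 4.1.
Curing-agent paste: self-accelerating decomposition temperature 27.1 °C ≤ 50 °C → Class 4.1 (Self-Reactive).
Class 4.1 net quantity: (three 0.1 oz packs = 8.52 g) + (one 0.1 oz pack = 2.84 g) = 11.36 g.
11.36 g > 2 g (road limit, Class 4.1) — over the limit.

No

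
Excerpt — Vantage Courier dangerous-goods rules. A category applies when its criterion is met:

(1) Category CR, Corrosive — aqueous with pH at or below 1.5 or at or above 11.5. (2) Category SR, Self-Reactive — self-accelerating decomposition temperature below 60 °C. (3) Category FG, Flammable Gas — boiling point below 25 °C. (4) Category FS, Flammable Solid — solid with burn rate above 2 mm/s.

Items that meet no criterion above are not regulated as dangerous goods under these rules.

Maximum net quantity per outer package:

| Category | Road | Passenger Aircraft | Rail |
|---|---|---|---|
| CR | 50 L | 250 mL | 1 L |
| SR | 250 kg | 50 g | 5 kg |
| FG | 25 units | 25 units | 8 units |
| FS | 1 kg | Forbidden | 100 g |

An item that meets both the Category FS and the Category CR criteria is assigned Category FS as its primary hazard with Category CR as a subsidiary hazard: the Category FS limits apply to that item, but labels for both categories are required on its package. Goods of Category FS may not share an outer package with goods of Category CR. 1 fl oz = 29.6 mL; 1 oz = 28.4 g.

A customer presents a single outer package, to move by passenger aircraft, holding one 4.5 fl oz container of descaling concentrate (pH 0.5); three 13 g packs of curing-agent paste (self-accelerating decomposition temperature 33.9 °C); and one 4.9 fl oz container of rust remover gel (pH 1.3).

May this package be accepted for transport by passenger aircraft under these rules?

No

pH 0.5 meets the Category CR criterion (Corrosive), so the descaling concentrate is Category CR.
Curing-agent paste: self-accelerating decomposition temperature 33.9 °C < 60 °C → Category SR (Self-Reactive).
pH 1.3 meets the Category CR criterion (Corrosive), so the rust remover gel is Category CR.
Category SR quantity: three 13 g packs = 39 g.
39 g is within the passenger aircraft limit of 50 g for Category SR.
Category CR net quantity: (one 4.5 fl oz container = 133.2 mL) + (one 4.9 fl oz container = 145.04 mL) = 278.24 mL.
That exceeds the Category CR passenger aircraft limit of 250 mL.
The segregation rule (Category FS with Category CR) does not apply to Category SR with Category CR.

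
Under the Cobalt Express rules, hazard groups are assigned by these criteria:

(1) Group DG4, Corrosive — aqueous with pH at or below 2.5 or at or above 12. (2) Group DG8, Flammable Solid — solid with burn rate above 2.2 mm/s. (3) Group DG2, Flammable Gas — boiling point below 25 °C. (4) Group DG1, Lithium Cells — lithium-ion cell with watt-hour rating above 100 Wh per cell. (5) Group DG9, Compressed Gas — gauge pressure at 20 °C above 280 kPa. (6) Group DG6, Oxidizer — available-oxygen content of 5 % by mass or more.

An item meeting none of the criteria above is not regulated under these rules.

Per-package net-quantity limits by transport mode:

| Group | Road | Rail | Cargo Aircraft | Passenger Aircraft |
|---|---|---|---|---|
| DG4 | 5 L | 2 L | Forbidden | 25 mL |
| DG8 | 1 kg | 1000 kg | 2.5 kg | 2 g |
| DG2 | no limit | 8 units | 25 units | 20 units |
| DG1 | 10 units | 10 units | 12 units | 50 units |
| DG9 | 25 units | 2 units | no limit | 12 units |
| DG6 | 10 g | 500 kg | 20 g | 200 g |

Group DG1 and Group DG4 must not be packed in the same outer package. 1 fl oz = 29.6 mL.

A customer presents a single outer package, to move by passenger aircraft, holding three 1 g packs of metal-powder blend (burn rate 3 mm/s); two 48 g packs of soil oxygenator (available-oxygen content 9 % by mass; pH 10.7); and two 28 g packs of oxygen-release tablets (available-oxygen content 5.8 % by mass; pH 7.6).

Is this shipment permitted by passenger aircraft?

Metal-powder blend: burn rate 3 mm/s > 2.2 mm/s → Group DG8 (Flammable Solid).
With available-oxygen content 9 % by mass (≥ 5 % by mass), the soil oxygenator falls in Group DG6.
The oxygen-release tablets have available-oxygen content 5.8 % by mass, which is ≥ 5 % by mass, so they are Group DG6 (Oxidizer).
Group DG8 quantity: three 1 g packs = 3 g.
3 g exceeds the passenger aircraft limit of 2 g for Group DG8.
Total Group DG6: (two 48 g packs = 96 g) + (two 28 g packs = 56 g) = 152 g.
That is within the Group DG6 passenger aircraft limit of 200 g.
The segregation rule (Group DG1 with Group DG4) does not apply to Group DG8 with Group DG6.

No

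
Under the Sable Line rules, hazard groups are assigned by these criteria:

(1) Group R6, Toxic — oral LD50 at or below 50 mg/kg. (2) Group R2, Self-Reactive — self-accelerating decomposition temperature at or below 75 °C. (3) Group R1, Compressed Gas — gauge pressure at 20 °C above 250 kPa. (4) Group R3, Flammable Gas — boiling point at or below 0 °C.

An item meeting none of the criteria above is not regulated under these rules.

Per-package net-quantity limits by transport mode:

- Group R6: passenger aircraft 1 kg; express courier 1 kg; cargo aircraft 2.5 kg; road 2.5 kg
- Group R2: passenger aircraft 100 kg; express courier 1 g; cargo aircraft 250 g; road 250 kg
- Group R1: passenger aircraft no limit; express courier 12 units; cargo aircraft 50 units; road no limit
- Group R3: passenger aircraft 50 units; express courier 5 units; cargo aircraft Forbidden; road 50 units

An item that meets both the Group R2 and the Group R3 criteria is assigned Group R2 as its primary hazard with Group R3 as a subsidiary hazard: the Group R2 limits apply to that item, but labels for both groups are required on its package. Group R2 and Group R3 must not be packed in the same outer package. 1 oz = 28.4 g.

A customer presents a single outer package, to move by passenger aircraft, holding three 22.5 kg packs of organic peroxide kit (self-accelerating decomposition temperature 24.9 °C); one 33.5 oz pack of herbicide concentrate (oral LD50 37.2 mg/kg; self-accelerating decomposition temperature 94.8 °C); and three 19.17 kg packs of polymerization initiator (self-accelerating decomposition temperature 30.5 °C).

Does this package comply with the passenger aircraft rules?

With self-accelerating decomposition temperature 24.9 °C (≤ 75 °C), the organic peroxide kit falls in Group R2.
Herbicide concentrate: oral LD50 37.2 mg/kg ≤ 50 mg/kg → Group R6 (Toxic).
Self-accelerating decomposition temperature 30.5 °C meets the Group R2 criterion (Self-Reactive), so the polymerization initiator is Group R2.
Group R2 net quantity: (three 22.5 kg packs = 67.5 kg) + (three 19.17 kg packs = 57.51 kg) = 125.01 kg.
125.01 kg exceeds the passenger aircraft limit of 100 kg for Group R2.
Group R6 quantity: one 33.5 oz pack = 951.4 g.
951.4 g is within the passenger aircraft limit of 1 kg for Group R6.
The segregation rule (Group R2 with Group R3) does not apply to Group R2 with Group R6.

No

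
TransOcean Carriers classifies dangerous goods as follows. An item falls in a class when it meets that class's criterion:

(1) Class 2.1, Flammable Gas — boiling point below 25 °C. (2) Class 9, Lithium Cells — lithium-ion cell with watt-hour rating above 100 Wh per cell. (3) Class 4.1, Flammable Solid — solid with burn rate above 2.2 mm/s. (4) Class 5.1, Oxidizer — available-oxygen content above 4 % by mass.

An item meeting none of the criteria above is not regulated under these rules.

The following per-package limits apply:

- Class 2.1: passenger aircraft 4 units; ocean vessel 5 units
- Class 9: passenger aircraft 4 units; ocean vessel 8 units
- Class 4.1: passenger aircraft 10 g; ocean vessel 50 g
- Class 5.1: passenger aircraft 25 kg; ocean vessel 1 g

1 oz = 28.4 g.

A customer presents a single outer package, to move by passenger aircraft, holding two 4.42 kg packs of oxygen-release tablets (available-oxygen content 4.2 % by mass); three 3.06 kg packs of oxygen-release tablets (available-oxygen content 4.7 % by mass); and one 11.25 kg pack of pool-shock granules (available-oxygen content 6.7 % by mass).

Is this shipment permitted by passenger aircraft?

The oxygen-release tablets have available-oxygen content 4.2 % by mass, which is > 4 % by mass, so they are Class 5.1 (Oxidizer).
Available-oxygen content 4.7 % by mass meets the Class 5.1 criterion (Oxidizer), so the oxygen-release tablets are Class 5.1.
With available-oxygen content 6.7 % by mass (> 4 % by mass), the pool-shock granules fall in Class 5.1.
Total Class 5.1: (two 4.42 kg packs = 8.84 kg) + (three 3.06 kg packs = 9.18 kg) + 11.25 kg = 29.27 kg.
29.27 kg exceeds the passenger aircraft limit of 25 kg for Class 5.1.

No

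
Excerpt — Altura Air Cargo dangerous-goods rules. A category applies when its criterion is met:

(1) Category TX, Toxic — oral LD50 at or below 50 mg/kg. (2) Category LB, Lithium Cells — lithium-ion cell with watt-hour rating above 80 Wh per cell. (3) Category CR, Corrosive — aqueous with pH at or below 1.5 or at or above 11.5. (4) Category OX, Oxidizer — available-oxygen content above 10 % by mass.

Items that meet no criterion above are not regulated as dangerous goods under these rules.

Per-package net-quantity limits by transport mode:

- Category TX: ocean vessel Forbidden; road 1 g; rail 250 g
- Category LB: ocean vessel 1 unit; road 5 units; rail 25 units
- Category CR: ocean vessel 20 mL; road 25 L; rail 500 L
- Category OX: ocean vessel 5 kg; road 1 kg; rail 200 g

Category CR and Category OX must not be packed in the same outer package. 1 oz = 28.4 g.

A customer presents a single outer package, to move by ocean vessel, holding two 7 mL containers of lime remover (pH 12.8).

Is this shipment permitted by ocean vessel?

The lime remover has pH 12.8, which is ≥ 11.5, so it is Category CR (Corrosive).
Category CR quantity: two 7 mL containers = 14 mL.
That is within the Category CR ocean vessel limit of 20 mL.

Yes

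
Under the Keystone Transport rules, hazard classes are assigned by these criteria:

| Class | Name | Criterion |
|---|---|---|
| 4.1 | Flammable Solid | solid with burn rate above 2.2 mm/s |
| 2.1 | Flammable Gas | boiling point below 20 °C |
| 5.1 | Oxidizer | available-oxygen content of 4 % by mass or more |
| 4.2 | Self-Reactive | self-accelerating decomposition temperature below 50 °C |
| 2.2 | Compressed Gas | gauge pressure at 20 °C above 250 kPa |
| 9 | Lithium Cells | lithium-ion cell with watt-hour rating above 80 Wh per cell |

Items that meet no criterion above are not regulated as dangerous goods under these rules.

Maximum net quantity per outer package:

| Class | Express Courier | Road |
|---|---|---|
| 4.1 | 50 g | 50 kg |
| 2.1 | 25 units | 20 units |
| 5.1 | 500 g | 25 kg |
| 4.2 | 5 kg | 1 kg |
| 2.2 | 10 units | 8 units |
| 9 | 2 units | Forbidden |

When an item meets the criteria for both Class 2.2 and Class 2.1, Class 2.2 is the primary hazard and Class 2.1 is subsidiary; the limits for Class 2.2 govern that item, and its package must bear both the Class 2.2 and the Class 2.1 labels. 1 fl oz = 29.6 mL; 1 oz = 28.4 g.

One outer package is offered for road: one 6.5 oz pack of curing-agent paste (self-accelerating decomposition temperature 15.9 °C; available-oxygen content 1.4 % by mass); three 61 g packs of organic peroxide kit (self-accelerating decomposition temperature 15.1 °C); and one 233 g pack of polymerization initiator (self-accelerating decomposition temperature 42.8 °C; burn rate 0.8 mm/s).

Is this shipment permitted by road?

With self-accelerating decomposition temperature 15.9 °C (< 50 °C), the curing-agent paste falls in Class 4.2.
Self-accelerating decomposition temperature 15.1 °C meets the Class 4.2 criterion (Self-Reactive), so the organic peroxide kit is Class 4.2.
Polymerization initiator: self-accelerating decomposition temperature 42.8 °C < 50 °C → Class 4.2 (Self-Reactive).
Total Class 4.2: (one 6.5 oz pack = 184.6 g) + (three 61 g packs = 183 g) + 233 g = 600.6 g.
600.6 g is within the road limit of 1 kg for Class 4.2.

Yes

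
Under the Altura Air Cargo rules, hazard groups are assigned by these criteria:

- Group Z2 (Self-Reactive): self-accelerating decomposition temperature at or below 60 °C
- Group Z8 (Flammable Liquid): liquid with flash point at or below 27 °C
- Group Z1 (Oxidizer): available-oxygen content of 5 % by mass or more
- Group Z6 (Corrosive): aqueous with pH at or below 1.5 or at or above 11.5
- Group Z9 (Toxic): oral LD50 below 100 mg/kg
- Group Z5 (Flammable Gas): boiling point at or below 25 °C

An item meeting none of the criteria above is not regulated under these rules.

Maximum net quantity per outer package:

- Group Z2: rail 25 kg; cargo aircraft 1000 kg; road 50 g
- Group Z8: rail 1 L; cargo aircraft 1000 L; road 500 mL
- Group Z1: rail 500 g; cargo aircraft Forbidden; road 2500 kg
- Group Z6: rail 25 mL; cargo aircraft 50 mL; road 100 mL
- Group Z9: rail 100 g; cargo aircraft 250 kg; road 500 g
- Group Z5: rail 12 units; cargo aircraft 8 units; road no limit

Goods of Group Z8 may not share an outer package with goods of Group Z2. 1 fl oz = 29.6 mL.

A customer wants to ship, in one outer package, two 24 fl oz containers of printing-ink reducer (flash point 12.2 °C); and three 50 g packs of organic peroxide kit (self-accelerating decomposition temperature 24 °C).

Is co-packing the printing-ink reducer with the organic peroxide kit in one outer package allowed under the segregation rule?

No

Printing-ink reducer: flash point 12.2 °C ≤ 27 °C → Group Z8 (Flammable Liquid).
Self-accelerating decomposition temperature 24 °C meets the Group Z2 criterion (Self-Reactive), so the organic peroxide kit is Group Z2.
Group Z8 and Group Z2 may not share an outer package.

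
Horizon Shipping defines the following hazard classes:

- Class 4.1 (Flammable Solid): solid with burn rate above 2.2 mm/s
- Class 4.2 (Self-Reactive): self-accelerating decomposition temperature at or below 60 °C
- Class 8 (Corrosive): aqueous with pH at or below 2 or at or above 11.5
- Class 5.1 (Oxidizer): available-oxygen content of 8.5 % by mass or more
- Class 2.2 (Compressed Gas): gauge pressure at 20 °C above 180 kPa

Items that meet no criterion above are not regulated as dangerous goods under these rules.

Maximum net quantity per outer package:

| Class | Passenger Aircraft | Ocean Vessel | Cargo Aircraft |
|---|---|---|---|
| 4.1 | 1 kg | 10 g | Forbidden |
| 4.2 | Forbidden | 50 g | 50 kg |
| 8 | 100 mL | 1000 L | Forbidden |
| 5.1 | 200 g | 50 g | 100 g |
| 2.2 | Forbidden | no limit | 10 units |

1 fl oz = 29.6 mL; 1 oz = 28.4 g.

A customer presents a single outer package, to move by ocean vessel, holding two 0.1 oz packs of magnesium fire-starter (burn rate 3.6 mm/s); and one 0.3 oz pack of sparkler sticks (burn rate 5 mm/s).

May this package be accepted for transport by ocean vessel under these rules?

Magnesium fire-starter: burn rate 3.6 mm/s > 2.2 mm/s → Class 4.1 (Flammable Solid).
Sparkler sticks: burn rate 5 mm/s > 2.2 mm/s → Class 4.1 (Flammable Solid).
Total Class 4.1: (two 0.1 oz packs = 5.68 g) + (one 0.3 oz pack = 8.52 g) = 14.2 g.
14.2 g exceeds the ocean vessel limit of 10 g for Class 4.1.

No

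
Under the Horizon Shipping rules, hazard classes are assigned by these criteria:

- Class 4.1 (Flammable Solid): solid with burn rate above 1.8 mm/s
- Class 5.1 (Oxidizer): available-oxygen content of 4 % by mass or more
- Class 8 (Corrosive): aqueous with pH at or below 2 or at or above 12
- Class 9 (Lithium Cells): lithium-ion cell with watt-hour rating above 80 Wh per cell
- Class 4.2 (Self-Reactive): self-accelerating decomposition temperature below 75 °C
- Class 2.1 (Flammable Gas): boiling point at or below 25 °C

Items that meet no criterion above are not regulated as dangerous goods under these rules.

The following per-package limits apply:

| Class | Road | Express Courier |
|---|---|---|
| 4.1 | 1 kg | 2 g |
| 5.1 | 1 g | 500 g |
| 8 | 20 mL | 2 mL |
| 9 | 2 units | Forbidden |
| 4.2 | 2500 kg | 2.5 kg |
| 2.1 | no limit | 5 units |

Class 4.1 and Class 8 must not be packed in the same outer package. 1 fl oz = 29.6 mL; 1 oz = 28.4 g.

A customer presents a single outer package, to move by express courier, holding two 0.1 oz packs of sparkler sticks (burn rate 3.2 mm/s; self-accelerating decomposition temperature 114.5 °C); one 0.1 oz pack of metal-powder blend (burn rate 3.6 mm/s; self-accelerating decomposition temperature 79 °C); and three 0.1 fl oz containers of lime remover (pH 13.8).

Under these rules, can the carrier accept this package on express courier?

With burn rate 3.2 mm/s (> 1.8 mm/s), the sparkler sticks fall in Class 4.1.
Burn rate 3.6 mm/s meets the Class 4.1 criterion (Flammable Solid), so the metal-powder blend is Class 4.1.
The lime remover has pH 13.8, which is ≥ 12, so it is Class 8 (Corrosive).
Class 4.1 net quantity: (two 0.1 oz packs = 5.68 g) + (one 0.1 oz pack = 2.84 g) = 8.52 g.
That exceeds the Class 4.1 express courier limit of 2 g.
Class 8 quantity: three 0.1 fl oz containers = 8.88 mL.
8.88 mL > 2 mL (express courier limit, Class 8) — over the limit.
Class 4.1 and Class 8 may not share an outer package.

No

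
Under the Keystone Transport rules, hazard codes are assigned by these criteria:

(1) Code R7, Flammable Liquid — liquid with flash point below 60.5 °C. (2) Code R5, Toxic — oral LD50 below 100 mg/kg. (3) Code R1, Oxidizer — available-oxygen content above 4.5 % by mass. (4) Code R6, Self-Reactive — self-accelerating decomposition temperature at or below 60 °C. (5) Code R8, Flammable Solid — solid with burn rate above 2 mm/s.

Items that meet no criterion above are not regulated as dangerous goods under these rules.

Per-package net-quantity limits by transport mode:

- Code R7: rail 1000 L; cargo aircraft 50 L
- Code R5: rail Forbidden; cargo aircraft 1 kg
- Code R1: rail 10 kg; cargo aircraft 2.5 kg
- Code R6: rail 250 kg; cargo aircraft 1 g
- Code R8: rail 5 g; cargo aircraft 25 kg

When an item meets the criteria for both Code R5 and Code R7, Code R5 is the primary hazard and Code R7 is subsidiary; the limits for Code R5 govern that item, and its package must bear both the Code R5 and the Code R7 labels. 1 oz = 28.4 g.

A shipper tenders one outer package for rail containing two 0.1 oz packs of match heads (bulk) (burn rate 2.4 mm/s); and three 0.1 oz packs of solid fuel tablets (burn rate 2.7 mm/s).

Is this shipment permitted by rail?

No

Burn rate 2.4 mm/s meets the Code R8 criterion (Flammable Solid), so the match heads (bulk) are Code R8.
The solid fuel tablets have burn rate 2.7 mm/s, which is > 2 mm/s, so they are Code R8 (Flammable Solid).
Code R8 net quantity: (two 0.1 oz packs = 5.68 g) + (three 0.1 oz packs = 8.52 g) = 14.2 g.
14.2 g exceeds the rail limit of 5 g for Code R8.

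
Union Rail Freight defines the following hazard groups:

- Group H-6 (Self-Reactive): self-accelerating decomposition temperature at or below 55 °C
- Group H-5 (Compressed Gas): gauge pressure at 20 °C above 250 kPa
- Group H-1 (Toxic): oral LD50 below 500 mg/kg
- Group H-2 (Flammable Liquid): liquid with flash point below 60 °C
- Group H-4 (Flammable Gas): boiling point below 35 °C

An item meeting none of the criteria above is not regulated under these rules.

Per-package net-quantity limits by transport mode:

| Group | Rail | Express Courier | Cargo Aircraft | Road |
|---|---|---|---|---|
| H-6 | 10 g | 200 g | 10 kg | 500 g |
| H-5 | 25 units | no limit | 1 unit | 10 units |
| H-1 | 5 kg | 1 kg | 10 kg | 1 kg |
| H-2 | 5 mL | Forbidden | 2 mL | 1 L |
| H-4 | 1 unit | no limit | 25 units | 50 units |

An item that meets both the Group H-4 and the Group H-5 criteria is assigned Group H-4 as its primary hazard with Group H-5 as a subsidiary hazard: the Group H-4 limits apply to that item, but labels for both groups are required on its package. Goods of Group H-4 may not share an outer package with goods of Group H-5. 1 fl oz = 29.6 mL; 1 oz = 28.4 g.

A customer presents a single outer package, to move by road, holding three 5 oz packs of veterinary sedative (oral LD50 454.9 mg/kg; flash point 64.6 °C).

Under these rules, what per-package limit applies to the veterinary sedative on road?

1 kg

Oral LD50 454.9 mg/kg meets the Group H-1 criterion (Toxic), so the veterinary sedative is Group H-1.
The road limit for Group H-1 is 1 kg.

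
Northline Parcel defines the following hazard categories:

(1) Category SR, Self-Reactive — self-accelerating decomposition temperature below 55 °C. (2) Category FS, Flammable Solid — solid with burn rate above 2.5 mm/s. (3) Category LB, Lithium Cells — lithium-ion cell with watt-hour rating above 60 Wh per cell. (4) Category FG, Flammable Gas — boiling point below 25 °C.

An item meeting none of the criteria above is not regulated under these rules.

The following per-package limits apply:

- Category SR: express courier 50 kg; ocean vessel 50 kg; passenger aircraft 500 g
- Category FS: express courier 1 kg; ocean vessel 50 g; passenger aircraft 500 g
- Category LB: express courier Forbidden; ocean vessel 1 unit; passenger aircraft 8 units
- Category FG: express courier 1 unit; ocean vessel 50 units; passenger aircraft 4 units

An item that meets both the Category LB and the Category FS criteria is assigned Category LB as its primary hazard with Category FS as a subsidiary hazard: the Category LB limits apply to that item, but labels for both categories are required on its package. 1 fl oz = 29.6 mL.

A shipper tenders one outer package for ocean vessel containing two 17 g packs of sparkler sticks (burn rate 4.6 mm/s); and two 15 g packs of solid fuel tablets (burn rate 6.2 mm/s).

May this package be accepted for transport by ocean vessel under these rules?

With burn rate 4.6 mm/s (> 2.5 mm/s), the sparkler sticks fall in Category FS.
Burn rate 6.2 mm/s meets the Category FS criterion (Flammable Solid), so the solid fuel tablets are Category FS.
Category FS net quantity: (two 17 g packs = 34 g) + (two 15 g packs = 30 g) = 64 g.
64 g > 50 g (ocean vessel limit, Category FS) — over the limit.

No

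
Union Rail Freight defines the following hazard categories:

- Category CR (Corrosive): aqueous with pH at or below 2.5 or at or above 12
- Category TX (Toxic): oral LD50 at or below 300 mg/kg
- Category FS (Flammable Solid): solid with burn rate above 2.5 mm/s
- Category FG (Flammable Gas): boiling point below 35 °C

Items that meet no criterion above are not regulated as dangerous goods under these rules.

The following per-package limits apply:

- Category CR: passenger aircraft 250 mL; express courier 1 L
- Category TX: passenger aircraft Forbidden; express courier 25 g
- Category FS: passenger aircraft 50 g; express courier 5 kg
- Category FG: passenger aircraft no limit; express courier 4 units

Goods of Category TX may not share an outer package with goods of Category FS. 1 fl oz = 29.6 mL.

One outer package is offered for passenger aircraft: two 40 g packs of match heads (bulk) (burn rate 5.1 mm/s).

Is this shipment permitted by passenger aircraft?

The match heads (bulk) have burn rate 5.1 mm/s, which is > 2.5 mm/s, so they are Category FS (Flammable Solid).
Category FS quantity: two 40 g packs = 80 g.
80 g exceeds the passenger aircraft limit of 50 g for Category FS.

No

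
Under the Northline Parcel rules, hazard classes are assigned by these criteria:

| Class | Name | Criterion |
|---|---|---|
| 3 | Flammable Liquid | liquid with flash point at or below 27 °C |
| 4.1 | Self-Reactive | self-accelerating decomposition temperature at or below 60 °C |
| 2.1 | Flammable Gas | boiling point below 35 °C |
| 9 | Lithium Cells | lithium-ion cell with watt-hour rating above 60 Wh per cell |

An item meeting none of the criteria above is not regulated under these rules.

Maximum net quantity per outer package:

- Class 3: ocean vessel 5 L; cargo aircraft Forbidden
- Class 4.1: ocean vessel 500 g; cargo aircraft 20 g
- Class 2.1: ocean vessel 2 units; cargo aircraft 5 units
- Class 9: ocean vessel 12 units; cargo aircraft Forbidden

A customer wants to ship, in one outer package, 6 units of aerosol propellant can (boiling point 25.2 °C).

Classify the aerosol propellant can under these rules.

The aerosol propellant can has boiling point 25.2 °C, which is < 35 °C, so it is Class 2.1 (Flammable Gas).

Class 2.1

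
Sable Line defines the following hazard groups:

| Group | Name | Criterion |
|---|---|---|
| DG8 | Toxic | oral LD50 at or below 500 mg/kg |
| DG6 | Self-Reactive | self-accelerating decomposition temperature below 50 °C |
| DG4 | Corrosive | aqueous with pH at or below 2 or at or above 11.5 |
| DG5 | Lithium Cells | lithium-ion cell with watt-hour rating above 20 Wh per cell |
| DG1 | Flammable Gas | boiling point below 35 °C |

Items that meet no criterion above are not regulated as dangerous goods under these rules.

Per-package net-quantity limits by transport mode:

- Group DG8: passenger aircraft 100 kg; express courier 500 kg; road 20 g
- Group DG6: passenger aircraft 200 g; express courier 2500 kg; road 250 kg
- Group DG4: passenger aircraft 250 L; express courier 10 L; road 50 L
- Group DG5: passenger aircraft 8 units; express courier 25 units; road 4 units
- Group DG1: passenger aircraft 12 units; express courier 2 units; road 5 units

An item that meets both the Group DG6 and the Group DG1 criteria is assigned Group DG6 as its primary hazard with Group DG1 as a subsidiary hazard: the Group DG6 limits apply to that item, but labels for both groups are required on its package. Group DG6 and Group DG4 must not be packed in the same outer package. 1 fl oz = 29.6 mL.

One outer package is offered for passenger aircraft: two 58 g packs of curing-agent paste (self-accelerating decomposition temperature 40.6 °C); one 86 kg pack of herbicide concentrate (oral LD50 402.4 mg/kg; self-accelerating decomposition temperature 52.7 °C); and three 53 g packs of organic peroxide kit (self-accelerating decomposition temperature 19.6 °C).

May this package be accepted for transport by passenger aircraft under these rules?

The curing-agent paste has self-accelerating decomposition temperature 40.6 °C, which is < 50 °C, so it is Group DG6 (Self-Reactive).
With oral LD50 402.4 mg/kg (≤ 500 mg/kg), the herbicide concentrate falls in Group DG8.
With self-accelerating decomposition temperature 19.6 °C (< 50 °C), the organic peroxide kit falls in Group DG6.
Group DG6 net quantity: (two 58 g packs = 116 g) + (three 53 g packs = 159 g) = 275 g.
275 g exceeds the passenger aircraft limit of 200 g for Group DG6.
Group DG8 quantity: 86 kg.
86 kg ≤ 100 kg (passenger aircraft limit, Group DG8) — within limit.
The segregation rule (Group DG6 with Group DG4) does not apply to Group DG6 with Group DG8.

No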